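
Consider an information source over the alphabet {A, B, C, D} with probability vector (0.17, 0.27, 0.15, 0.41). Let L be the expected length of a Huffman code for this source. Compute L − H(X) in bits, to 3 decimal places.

0.027 bits

Entropy H = −Σ p log₂ p ≈ 1.8825 bits.
Huffman merges: 3/20+17/100→8/25; 27/100+8/25→59/100; 41/100+59/100→1. L = 191/100 ≈ 1.9100.
L − H = 1.9100 − 1.8825 = 0.027 bits.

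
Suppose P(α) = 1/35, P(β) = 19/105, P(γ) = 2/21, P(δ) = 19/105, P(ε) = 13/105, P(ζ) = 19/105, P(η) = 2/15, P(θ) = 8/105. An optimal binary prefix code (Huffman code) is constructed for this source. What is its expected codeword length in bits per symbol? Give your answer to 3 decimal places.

Repeatedly combine the two least-probable nodes; the expected code length is the sum of the merged weights.
merge 1/35 + 8/105 → 11/105
merge 2/21 + 11/105 → 1/5
merge 13/105 + 2/15 → 9/35
merge 19/105 + 19/105 → 38/105
merge 19/105 + 1/5 → 8/21
merge 9/35 + 38/105 → 13/21
merge 8/21 + 13/21 → 1
L = 11/105 + 1/5 + 9/35 + 38/105 + 8/21 + 13/21 + 1 = 307/105 ≈ 2.924 bits/symbol.

2.924 bits/symbol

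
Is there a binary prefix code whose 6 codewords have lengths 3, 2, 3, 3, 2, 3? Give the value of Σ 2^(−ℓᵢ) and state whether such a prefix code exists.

With common denominator 2^3 = 8: Σ 2^(−ℓᵢ) = 1/8 + 2/8 + 1/8 + 1/8 + 2/8 + 1/8 = 8/8 = 1.
Kraft's inequality requires Σ ≤ 1; here Σ = 1 ≤ 1, so such a prefix code exists.

1; yes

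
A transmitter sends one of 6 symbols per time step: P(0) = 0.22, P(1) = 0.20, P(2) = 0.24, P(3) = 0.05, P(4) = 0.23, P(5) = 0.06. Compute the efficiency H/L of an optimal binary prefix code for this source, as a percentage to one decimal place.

98.6%

Entropy H = −Σ p log₂ p ≈ 2.3864 bits.
Huffman merges: 1/20+3/50→11/100; 11/100+1/5→31/100; 11/50+23/100→9/20; 6/25+31/100→11/20; 9/20+11/20→1. L = 121/50 ≈ 2.4200.
Efficiency = H/L = 2.3864/2.4200 = 98.6%.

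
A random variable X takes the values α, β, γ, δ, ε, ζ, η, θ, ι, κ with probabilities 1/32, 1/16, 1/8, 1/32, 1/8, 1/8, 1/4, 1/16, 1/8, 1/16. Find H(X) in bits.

3.0625 bits

Each probability is a power of 1/2, so log₂(1/p) is an integer.
H = Σ p·log₂(1/p) = 1/32·5 + 1/16·4 + 1/8·3 + 1/32·5 + 1/8·3 + 1/8·3 + 1/4·2 + 1/16·4 + 1/8·3 + 1/16·4 = 3.0625 bits.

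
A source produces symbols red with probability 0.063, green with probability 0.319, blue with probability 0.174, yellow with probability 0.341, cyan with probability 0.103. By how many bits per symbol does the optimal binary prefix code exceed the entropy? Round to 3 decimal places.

0.082 bits

Entropy H = −Σ p log₂ p ≈ 2.0831 bits.
Huffman merges: 63/1000+103/1000→83/500; 83/500+87/500→17/50; 319/1000+17/50→659/1000; 341/1000+659/1000→1. L = 433/200 ≈ 2.1650.
L − H = 2.1650 − 2.0831 = 0.082 bits.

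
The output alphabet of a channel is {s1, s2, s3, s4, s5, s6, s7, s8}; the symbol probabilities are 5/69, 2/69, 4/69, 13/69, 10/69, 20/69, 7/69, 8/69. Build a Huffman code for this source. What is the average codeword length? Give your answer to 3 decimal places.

2.768 bits/symbol

Repeatedly combine the two least-probable nodes; the expected code length is the sum of the merged weights.
merge 2/69 + 4/69 → 2/23
merge 5/69 + 2/23 → 11/69
merge 7/69 + 8/69 → 5/23
merge 10/69 + 11/69 → 7/23
merge 13/69 + 5/23 → 28/69
merge 20/69 + 7/23 → 41/69
merge 28/69 + 41/69 → 1
L = 2/23 + 11/69 + 5/23 + 7/23 + 28/69 + 41/69 + 1 = 191/69 ≈ 2.768 bits/symbol.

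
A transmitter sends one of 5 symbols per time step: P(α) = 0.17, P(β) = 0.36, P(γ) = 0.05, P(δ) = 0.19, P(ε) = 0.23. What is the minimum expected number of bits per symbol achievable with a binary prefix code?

2.22 bits/symbol

Repeatedly combine the two least-probable nodes; the expected code length is the sum of the merged weights.
merge 1/20 + 17/100 → 11/50
merge 19/100 + 11/50 → 41/100
merge 23/100 + 9/25 → 59/100
merge 41/100 + 59/100 → 1
L = 11/50 + 41/100 + 59/100 + 1 = 111/50 = 2.22 bits/symbol.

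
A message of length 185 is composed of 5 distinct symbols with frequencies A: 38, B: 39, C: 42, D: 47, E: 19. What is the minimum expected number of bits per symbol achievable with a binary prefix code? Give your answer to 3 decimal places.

2.308 bits/symbol

Probabilities are the counts divided by 185.
Repeatedly combine the two least-probable nodes; the expected code length is the sum of the merged weights.
merge 19/185 + 38/185 → 57/185
merge 39/185 + 42/185 → 81/185
merge 47/185 + 57/185 → 104/185
merge 81/185 + 104/185 → 1
L = 57/185 + 81/185 + 104/185 + 1 = 427/185 ≈ 2.308 bits/symbol.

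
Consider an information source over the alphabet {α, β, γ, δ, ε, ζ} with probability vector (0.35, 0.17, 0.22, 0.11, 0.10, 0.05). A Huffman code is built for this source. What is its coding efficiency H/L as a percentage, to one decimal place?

Entropy H = −Σ p log₂ p ≈ 2.3438 bits.
Huffman merges: 1/20+1/10→3/20; 11/100+3/20→13/50; 17/100+11/50→39/100; 13/50+7/20→61/100; 39/100+61/100→1. L = 241/100 ≈ 2.4100.
Efficiency = H/L = 2.3438/2.4100 = 97.3%.

97.3%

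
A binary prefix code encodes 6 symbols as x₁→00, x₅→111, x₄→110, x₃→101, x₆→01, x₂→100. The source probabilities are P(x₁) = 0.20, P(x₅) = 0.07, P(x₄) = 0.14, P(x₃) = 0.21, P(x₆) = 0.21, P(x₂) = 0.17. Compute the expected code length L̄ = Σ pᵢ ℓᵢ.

2.59 bits/symbol

L̄ = Σ pᵢ·ℓᵢ = 0.20·2 + 0.07·3 + 0.14·3 + 0.21·3 + 0.21·2 + 0.17·3 = 2.59 bits/symbol.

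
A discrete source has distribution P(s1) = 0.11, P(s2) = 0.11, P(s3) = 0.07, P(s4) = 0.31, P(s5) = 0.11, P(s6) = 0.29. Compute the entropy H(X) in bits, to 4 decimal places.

H = −Σ pᵢ log₂ pᵢ.
−0.11·log₂(0.11) = 0.3503
−0.11·log₂(0.11) = 0.3503
−0.07·log₂(0.07) = 0.2686
−0.31·log₂(0.31) = 0.5238
−0.11·log₂(0.11) = 0.3503
−0.29·log₂(0.29) = 0.5179
Sum ≈ 2.3611 → 2.3611 bits.

2.3611 bits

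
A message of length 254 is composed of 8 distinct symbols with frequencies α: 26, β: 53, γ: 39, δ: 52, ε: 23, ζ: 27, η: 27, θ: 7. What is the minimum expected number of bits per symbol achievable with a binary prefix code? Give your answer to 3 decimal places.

2.909 bits/symbol

Probabilities are the counts divided by 254.
Repeatedly combine the two least-probable nodes; the expected code length is the sum of the merged weights.
merge 7/254 + 23/254 → 15/127
merge 13/127 + 27/254 → 53/254
merge 27/254 + 15/127 → 57/254
merge 39/254 + 26/127 → 91/254
merge 53/254 + 53/254 → 53/127
merge 57/254 + 91/254 → 74/127
merge 53/127 + 74/127 → 1
L = 15/127 + 53/254 + 57/254 + 91/254 + 53/127 + 74/127 + 1 = 739/254 ≈ 2.909 bits/symbol.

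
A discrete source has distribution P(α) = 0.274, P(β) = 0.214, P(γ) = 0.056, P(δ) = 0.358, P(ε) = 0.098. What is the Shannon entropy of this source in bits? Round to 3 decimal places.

2.080 bits

H = −Σ pᵢ log₂ pᵢ.
−0.274·log₂(0.274) = 0.5118
−0.214·log₂(0.214) = 0.4760
−0.056·log₂(0.056) = 0.2329
−0.358·log₂(0.358) = 0.5305
−0.098·log₂(0.098) = 0.3284
Sum ≈ 2.0796 → 2.080 bits.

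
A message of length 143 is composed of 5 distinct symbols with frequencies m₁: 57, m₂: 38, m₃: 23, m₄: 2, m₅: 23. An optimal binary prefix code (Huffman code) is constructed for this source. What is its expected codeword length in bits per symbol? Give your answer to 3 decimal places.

Probabilities are the counts divided by 143.
Repeatedly combine the two least-probable nodes; the expected code length is the sum of the merged weights.
merge 2/143 + 23/143 → 25/143
merge 23/143 + 25/143 → 48/143
merge 38/143 + 48/143 → 86/143
merge 57/143 + 86/143 → 1
L = 25/143 + 48/143 + 86/143 + 1 = 302/143 ≈ 2.112 bits/symbol.

2.112 bits/symbol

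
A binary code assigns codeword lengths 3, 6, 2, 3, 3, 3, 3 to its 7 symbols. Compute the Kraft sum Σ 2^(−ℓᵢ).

0.890625

With common denominator 2^6 = 64: Σ 2^(−ℓᵢ) = 8/64 + 1/64 + 16/64 + 8/64 + 8/64 + 8/64 + 8/64 = 57/64 = 0.890625.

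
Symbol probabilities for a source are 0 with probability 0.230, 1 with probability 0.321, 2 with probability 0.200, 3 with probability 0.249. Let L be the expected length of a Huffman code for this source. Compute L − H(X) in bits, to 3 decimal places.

Entropy H = −Σ p log₂ p ≈ 1.9777 bits.
Huffman merges: 1/5+23/100→43/100; 249/1000+321/1000→57/100; 43/100+57/100→1. L = 2 ≈ 2.0000.
L − H = 2.0000 − 1.9777 = 0.022 bits.

0.022 bits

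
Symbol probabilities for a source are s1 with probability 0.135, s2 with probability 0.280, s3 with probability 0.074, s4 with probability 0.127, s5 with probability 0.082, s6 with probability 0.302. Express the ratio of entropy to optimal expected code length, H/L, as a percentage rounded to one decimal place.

Entropy H = −Σ p log₂ p ≈ 2.3778 bits.
Huffman merges: 37/500+41/500→39/250; 127/1000+27/200→131/500; 39/250+131/500→209/500; 7/25+151/500→291/500; 209/500+291/500→1. L = 1209/500 ≈ 2.4180.
Efficiency = H/L = 2.3778/2.4180 = 98.3%.

98.3%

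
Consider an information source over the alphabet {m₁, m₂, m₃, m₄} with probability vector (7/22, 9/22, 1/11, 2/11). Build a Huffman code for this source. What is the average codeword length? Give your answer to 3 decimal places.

1.864 bits/symbol

Repeatedly combine the two least-probable nodes; the expected code length is the sum of the merged weights.
merge 1/11 + 2/11 → 3/11
merge 3/11 + 7/22 → 13/22
merge 9/22 + 13/22 → 1
L = 3/11 + 13/22 + 1 = 41/22 ≈ 1.864 bits/symbol.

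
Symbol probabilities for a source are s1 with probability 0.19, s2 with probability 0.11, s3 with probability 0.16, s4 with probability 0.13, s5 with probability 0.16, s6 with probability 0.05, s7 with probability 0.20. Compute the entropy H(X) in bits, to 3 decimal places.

2.715 bits

H = −Σ pᵢ log₂ pᵢ.
−0.19·log₂(0.19) = 0.4552
−0.11·log₂(0.11) = 0.3503
−0.16·log₂(0.16) = 0.4230
−0.13·log₂(0.13) = 0.3826
−0.16·log₂(0.16) = 0.4230
−0.05·log₂(0.05) = 0.2161
−0.20·log₂(0.20) = 0.4644
Sum ≈ 2.7147 → 2.715 bits.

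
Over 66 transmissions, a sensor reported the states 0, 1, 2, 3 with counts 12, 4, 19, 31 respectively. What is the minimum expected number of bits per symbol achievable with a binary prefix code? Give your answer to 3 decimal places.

1.773 bits/symbol

Probabilities are the counts divided by 66.
Repeatedly combine the two least-probable nodes; the expected code length is the sum of the merged weights.
merge 2/33 + 2/11 → 8/33
merge 8/33 + 19/66 → 35/66
merge 31/66 + 35/66 → 1
L = 8/33 + 35/66 + 1 = 39/22 ≈ 1.773 bits/symbol.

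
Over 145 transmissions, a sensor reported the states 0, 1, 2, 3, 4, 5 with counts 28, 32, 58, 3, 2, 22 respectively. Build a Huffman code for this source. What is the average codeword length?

2.2 bits/symbol

Probabilities are the counts divided by 145.
Repeatedly combine the two least-probable nodes; the expected code length is the sum of the merged weights.
merge 2/145 + 3/145 → 1/29
merge 1/29 + 22/145 → 27/145
merge 27/145 + 28/145 → 11/29
merge 32/145 + 11/29 → 3/5
merge 2/5 + 3/5 → 1
L = 1/29 + 27/145 + 11/29 + 3/5 + 1 = 11/5 = 2.2 bits/symbol.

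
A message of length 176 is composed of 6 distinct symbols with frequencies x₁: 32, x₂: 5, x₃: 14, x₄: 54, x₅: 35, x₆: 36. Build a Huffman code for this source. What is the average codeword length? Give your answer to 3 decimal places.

2.398 bits/symbol

Probabilities are the counts divided by 176.
Repeatedly combine the two least-probable nodes; the expected code length is the sum of the merged weights.
merge 5/176 + 7/88 → 19/176
merge 19/176 + 2/11 → 51/176
merge 35/176 + 9/44 → 71/176
merge 51/176 + 27/88 → 105/176
merge 71/176 + 105/176 → 1
L = 19/176 + 51/176 + 71/176 + 105/176 + 1 = 211/88 ≈ 2.398 bits/symbol.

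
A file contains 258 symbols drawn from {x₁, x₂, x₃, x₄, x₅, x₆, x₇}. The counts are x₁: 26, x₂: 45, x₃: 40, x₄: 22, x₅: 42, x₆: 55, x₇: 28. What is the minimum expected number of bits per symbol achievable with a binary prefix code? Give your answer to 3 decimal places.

Probabilities are the counts divided by 258.
Repeatedly combine the two least-probable nodes; the expected code length is the sum of the merged weights.
merge 11/129 + 13/129 → 8/43
merge 14/129 + 20/129 → 34/129
merge 7/43 + 15/86 → 29/86
merge 8/43 + 55/258 → 103/258
merge 34/129 + 29/86 → 155/258
merge 103/258 + 155/258 → 1
L = 8/43 + 34/129 + 29/86 + 103/258 + 155/258 + 1 = 719/258 ≈ 2.787 bits/symbol.

2.787 bits/symbol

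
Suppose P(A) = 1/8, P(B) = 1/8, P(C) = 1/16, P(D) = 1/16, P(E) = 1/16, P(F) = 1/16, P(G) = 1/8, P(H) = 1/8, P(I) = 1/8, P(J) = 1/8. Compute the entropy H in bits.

3.25 bits

Each probability is a power of 1/2, so log₂(1/p) is an integer.
H = Σ p·log₂(1/p) = 1/8·3 + 1/8·3 + 1/16·4 + 1/16·4 + 1/16·4 + 1/16·4 + 1/8·3 + 1/8·3 + 1/8·3 + 1/8·3 = 3.25 bits.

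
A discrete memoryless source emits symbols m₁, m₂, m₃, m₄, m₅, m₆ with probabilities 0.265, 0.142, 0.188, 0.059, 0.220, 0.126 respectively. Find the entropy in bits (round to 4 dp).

H = −Σ pᵢ log₂ pᵢ.
−0.265·log₂(0.265) = 0.5077
−0.142·log₂(0.142) = 0.3999
−0.188·log₂(0.188) = 0.4533
−0.059·log₂(0.059) = 0.2409
−0.220·log₂(0.220) = 0.4806
−0.126·log₂(0.126) = 0.3766
Sum ≈ 2.4589 → 2.4589 bits.

2.4589 bits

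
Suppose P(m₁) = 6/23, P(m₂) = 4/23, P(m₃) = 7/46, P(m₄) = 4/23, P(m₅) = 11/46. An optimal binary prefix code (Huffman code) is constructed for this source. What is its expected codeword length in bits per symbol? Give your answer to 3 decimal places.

2.326 bits/symbol

Repeatedly combine the two least-probable nodes; the expected code length is the sum of the merged weights.
merge 7/46 + 4/23 → 15/46
merge 4/23 + 11/46 → 19/46
merge 6/23 + 15/46 → 27/46
merge 19/46 + 27/46 → 1
L = 15/46 + 19/46 + 27/46 + 1 = 107/46 ≈ 2.326 bits/symbol.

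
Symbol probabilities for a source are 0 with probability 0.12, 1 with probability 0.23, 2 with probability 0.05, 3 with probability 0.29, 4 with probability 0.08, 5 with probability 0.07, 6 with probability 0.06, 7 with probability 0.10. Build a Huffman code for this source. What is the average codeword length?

2.74 bits/symbol

Repeatedly combine the two least-probable nodes; the expected code length is the sum of the merged weights.
merge 1/20 + 3/50 → 11/100
merge 7/100 + 2/25 → 3/20
merge 1/10 + 11/100 → 21/100
merge 3/25 + 3/20 → 27/100
merge 21/100 + 23/100 → 11/25
merge 27/100 + 29/100 → 14/25
merge 11/25 + 14/25 → 1
L = 11/100 + 3/20 + 21/100 + 27/100 + 11/25 + 14/25 + 1 = 137/50 = 2.74 bits/symbol.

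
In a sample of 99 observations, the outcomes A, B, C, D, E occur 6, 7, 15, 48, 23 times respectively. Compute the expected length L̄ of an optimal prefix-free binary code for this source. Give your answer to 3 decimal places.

Probabilities are the counts divided by 99.
Repeatedly combine the two least-probable nodes; the expected code length is the sum of the merged weights.
merge 2/33 + 7/99 → 13/99
merge 13/99 + 5/33 → 28/99
merge 23/99 + 28/99 → 17/33
merge 16/33 + 17/33 → 1
L = 13/99 + 28/99 + 17/33 + 1 = 191/99 ≈ 1.929 bits/symbol.

1.929 bits/symbol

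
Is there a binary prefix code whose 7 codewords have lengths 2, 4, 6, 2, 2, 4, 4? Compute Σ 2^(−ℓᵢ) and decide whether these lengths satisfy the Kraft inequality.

0.953125; yes

With common denominator 2^6 = 64: Σ 2^(−ℓᵢ) = 16/64 + 4/64 + 1/64 + 16/64 + 16/64 + 4/64 + 4/64 = 61/64 = 0.953125.
Kraft's inequality requires Σ ≤ 1; here Σ = 0.953125 ≤ 1, so such a prefix code exists.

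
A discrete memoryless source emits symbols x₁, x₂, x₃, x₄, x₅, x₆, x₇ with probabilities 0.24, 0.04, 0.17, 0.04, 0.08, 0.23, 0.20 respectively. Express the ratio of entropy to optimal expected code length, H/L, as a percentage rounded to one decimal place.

99.0%

Entropy H = −Σ p log₂ p ≈ 2.5438 bits.
Huffman merges: 1/25+1/25→2/25; 2/25+2/25→4/25; 4/25+17/100→33/100; 1/5+23/100→43/100; 6/25+33/100→57/100; 43/100+57/100→1. L = 257/100 ≈ 2.5700.
Efficiency = H/L = 2.5438/2.5700 = 99.0%.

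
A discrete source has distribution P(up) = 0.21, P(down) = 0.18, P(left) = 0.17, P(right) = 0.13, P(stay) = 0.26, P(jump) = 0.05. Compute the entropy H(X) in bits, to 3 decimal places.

H = −Σ pᵢ log₂ pᵢ.
−0.21·log₂(0.21) = 0.4728
−0.18·log₂(0.18) = 0.4453
−0.17·log₂(0.17) = 0.4346
−0.13·log₂(0.13) = 0.3826
−0.26·log₂(0.26) = 0.5053
−0.05·log₂(0.05) = 0.2161
Sum ≈ 2.4567 → 2.457 bits.

2.457 bits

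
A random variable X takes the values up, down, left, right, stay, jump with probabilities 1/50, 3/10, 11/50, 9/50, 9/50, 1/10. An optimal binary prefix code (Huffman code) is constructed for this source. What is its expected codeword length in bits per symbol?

Repeatedly combine the two least-probable nodes; the expected code length is the sum of the merged weights.
merge 1/50 + 1/10 → 3/25
merge 3/25 + 9/50 → 3/10
merge 9/50 + 11/50 → 2/5
merge 3/10 + 3/10 → 3/5
merge 2/5 + 3/5 → 1
L = 3/25 + 3/10 + 2/5 + 3/5 + 1 = 121/50 = 2.42 bits/symbol.

2.42 bits/symbol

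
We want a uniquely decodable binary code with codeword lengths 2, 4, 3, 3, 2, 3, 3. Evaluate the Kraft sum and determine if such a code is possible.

1.0625; no

With common denominator 2^4 = 16: Σ 2^(−ℓᵢ) = 4/16 + 1/16 + 2/16 + 2/16 + 4/16 + 2/16 + 2/16 = 17/16 = 1.0625.
Kraft's inequality requires Σ ≤ 1; here Σ = 1.0625 > 1, so no such prefix code exists.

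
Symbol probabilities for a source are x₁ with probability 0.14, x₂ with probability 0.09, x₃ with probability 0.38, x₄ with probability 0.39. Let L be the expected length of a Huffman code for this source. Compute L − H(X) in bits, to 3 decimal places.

Entropy H = −Σ p log₂ p ≈ 1.7700 bits.
Huffman merges: 9/100+7/50→23/100; 23/100+19/50→61/100; 39/100+61/100→1. L = 46/25 ≈ 1.8400.
L − H = 1.8400 − 1.7700 = 0.070 bits.

0.070 bits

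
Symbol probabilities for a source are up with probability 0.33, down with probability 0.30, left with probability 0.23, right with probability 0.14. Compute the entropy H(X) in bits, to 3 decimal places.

1.934 bits

H = −Σ pᵢ log₂ pᵢ.
−0.33·log₂(0.33) = 0.5278
−0.30·log₂(0.30) = 0.5211
−0.23·log₂(0.23) = 0.4877
−0.14·log₂(0.14) = 0.3971
Sum ≈ 1.9337 → 1.934 bits.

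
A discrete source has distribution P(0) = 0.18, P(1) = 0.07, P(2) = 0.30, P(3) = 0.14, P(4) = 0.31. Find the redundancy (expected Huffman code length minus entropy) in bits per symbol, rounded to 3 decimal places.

0.054 bits

Entropy H = −Σ p log₂ p ≈ 2.1559 bits.
Huffman merges: 7/100+7/50→21/100; 9/50+21/100→39/100; 3/10+31/100→61/100; 39/100+61/100→1. L = 221/100 ≈ 2.2100.
L − H = 2.2100 − 2.1559 = 0.054 bits.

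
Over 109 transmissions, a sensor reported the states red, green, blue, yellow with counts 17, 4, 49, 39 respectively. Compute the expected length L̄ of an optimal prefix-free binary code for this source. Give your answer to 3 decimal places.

1.743 bits/symbol

Probabilities are the counts divided by 109.
Repeatedly combine the two least-probable nodes; the expected code length is the sum of the merged weights.
merge 4/109 + 17/109 → 21/109
merge 21/109 + 39/109 → 60/109
merge 49/109 + 60/109 → 1
L = 21/109 + 60/109 + 1 = 190/109 ≈ 1.743 bits/symbol.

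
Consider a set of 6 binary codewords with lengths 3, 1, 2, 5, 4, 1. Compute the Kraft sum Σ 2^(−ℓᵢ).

1.46875

With common denominator 2^5 = 32: Σ 2^(−ℓᵢ) = 4/32 + 16/32 + 8/32 + 1/32 + 2/32 + 16/32 = 47/32 = 1.46875.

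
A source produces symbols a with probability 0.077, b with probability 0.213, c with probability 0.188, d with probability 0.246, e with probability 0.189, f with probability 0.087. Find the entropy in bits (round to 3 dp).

H = −Σ pᵢ log₂ pᵢ.
−0.077·log₂(0.077) = 0.2848
−0.213·log₂(0.213) = 0.4752
−0.188·log₂(0.188) = 0.4533
−0.246·log₂(0.246) = 0.4977
−0.189·log₂(0.189) = 0.4543
−0.087·log₂(0.087) = 0.3065
Sum ≈ 2.4718 → 2.472 bits.

2.472 bits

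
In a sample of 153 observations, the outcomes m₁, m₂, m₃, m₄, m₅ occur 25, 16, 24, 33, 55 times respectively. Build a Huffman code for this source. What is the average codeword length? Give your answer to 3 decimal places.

2.261 bits/symbol

Probabilities are the counts divided by 153.
Repeatedly combine the two least-probable nodes; the expected code length is the sum of the merged weights.
merge 16/153 + 8/51 → 40/153
merge 25/153 + 11/51 → 58/153
merge 40/153 + 55/153 → 95/153
merge 58/153 + 95/153 → 1
L = 40/153 + 58/153 + 95/153 + 1 = 346/153 ≈ 2.261 bits/symbol.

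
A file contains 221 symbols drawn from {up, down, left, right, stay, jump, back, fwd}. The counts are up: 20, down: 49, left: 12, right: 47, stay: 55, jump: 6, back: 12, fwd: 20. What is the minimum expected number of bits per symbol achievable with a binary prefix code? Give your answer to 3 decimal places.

2.715 bits/symbol

Probabilities are the counts divided by 221.
Repeatedly combine the two least-probable nodes; the expected code length is the sum of the merged weights.
merge 6/221 + 12/221 → 18/221
merge 12/221 + 18/221 → 30/221
merge 20/221 + 20/221 → 40/221
merge 30/221 + 40/221 → 70/221
merge 47/221 + 49/221 → 96/221
merge 55/221 + 70/221 → 125/221
merge 96/221 + 125/221 → 1
L = 18/221 + 30/221 + 40/221 + 70/221 + 96/221 + 125/221 + 1 = 600/221 ≈ 2.715 bits/symbol.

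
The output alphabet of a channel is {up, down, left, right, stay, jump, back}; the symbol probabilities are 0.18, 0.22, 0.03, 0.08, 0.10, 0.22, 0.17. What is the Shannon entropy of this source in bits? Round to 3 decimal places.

H = −Σ pᵢ log₂ pᵢ.
−0.18·log₂(0.18) = 0.4453
−0.22·log₂(0.22) = 0.4806
−0.03·log₂(0.03) = 0.1518
−0.08·log₂(0.08) = 0.2915
−0.10·log₂(0.10) = 0.3322
−0.22·log₂(0.22) = 0.4806
−0.17·log₂(0.17) = 0.4346
Sum ≈ 2.6165 → 2.617 bits.

2.617 bits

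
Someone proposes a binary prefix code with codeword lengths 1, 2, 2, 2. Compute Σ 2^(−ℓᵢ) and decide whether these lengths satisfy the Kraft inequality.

With common denominator 2^2 = 4: Σ 2^(−ℓᵢ) = 2/4 + 1/4 + 1/4 + 1/4 = 5/4 = 1.25.
Kraft's inequality requires Σ ≤ 1; here Σ = 1.25 > 1, so no such prefix code exists.

1.25; no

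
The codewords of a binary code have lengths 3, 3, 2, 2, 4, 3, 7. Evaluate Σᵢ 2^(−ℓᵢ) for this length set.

With common denominator 2^7 = 128: Σ 2^(−ℓᵢ) = 16/128 + 16/128 + 32/128 + 32/128 + 8/128 + 16/128 + 1/128 = 121/128 = 0.9453125.

0.9453125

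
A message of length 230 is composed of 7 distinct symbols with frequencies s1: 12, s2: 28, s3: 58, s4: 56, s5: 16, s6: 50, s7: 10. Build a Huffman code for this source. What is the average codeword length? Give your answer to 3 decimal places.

Probabilities are the counts divided by 230.
Repeatedly combine the two least-probable nodes; the expected code length is the sum of the merged weights.
merge 1/23 + 6/115 → 11/115
merge 8/115 + 11/115 → 19/115
merge 14/115 + 19/115 → 33/115
merge 5/23 + 28/115 → 53/115
merge 29/115 + 33/115 → 62/115
merge 53/115 + 62/115 → 1
L = 11/115 + 19/115 + 33/115 + 53/115 + 62/115 + 1 = 293/115 ≈ 2.548 bits/symbol.

2.548 bits/symbol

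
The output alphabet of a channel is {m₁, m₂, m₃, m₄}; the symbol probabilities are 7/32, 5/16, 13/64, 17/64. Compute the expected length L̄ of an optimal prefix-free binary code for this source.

2 bits/symbol

Repeatedly combine the two least-probable nodes; the expected code length is the sum of the merged weights.
merge 13/64 + 7/32 → 27/64
merge 17/64 + 5/16 → 37/64
merge 27/64 + 37/64 → 1
L = 27/64 + 37/64 + 1 = 2 bits/symbol.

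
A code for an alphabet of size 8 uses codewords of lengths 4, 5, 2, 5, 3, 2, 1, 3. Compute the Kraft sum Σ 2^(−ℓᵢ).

With common denominator 2^5 = 32: Σ 2^(−ℓᵢ) = 2/32 + 1/32 + 8/32 + 1/32 + 4/32 + 8/32 + 16/32 + 4/32 = 44/32 = 1.375.

1.375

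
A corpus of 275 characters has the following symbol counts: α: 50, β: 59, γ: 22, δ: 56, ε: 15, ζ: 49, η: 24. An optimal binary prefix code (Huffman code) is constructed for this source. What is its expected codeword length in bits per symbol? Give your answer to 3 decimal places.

Probabilities are the counts divided by 275.
Repeatedly combine the two least-probable nodes; the expected code length is the sum of the merged weights.
merge 3/55 + 2/25 → 37/275
merge 24/275 + 37/275 → 61/275
merge 49/275 + 2/11 → 9/25
merge 56/275 + 59/275 → 23/55
merge 61/275 + 9/25 → 32/55
merge 23/55 + 32/55 → 1
L = 37/275 + 61/275 + 9/25 + 23/55 + 32/55 + 1 = 747/275 ≈ 2.716 bits/symbol.

2.716 bits/symbol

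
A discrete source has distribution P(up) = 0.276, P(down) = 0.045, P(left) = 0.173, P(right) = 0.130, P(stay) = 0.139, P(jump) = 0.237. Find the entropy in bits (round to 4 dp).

2.4224 bits

H = −Σ pᵢ log₂ pᵢ.
−0.276·log₂(0.276) = 0.5126
−0.045·log₂(0.045) = 0.2013
−0.173·log₂(0.173) = 0.4379
−0.130·log₂(0.130) = 0.3826
−0.139·log₂(0.139) = 0.3957
−0.237·log₂(0.237) = 0.4923
Sum ≈ 2.4224 → 2.4224 bits.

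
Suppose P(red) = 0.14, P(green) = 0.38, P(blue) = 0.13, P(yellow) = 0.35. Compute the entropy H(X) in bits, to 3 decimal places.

1.840 bits

H = −Σ pᵢ log₂ pᵢ.
−0.14·log₂(0.14) = 0.3971
−0.38·log₂(0.38) = 0.5305
−0.13·log₂(0.13) = 0.3826
−0.35·log₂(0.35) = 0.5301
Sum ≈ 1.8403 → 1.840 bits.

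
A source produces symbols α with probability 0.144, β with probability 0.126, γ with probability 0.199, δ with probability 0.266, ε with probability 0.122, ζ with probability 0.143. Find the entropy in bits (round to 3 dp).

2.522 bits

H = −Σ pᵢ log₂ pᵢ.
−0.144·log₂(0.144) = 0.4026
−0.126·log₂(0.126) = 0.3766
−0.199·log₂(0.199) = 0.4635
−0.266·log₂(0.266) = 0.5082
−0.122·log₂(0.122) = 0.3703
−0.143·log₂(0.143) = 0.4012
Sum ≈ 2.5224 → 2.522 bits.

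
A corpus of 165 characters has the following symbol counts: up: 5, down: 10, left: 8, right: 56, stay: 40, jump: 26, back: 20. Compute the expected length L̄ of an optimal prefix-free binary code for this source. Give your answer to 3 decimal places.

Probabilities are the counts divided by 165.
Repeatedly combine the two least-probable nodes; the expected code length is the sum of the merged weights.
merge 1/33 + 8/165 → 13/165
merge 2/33 + 13/165 → 23/165
merge 4/33 + 23/165 → 43/165
merge 26/165 + 8/33 → 2/5
merge 43/165 + 56/165 → 3/5
merge 2/5 + 3/5 → 1
L = 13/165 + 23/165 + 43/165 + 2/5 + 3/5 + 1 = 409/165 ≈ 2.479 bits/symbol.

2.479 bits/symbol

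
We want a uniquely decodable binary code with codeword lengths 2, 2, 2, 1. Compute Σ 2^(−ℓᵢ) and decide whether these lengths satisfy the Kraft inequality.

1.25; no

With common denominator 2^2 = 4: Σ 2^(−ℓᵢ) = 1/4 + 1/4 + 1/4 + 2/4 = 5/4 = 1.25.
Kraft's inequality requires Σ ≤ 1; here Σ = 1.25 > 1, so no such prefix code exists.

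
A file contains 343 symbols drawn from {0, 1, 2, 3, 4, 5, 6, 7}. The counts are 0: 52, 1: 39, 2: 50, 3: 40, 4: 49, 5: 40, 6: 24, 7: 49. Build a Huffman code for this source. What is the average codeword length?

3 bits/symbol

Probabilities are the counts divided by 343.
Repeatedly combine the two least-probable nodes; the expected code length is the sum of the merged weights.
merge 24/343 + 39/343 → 9/49
merge 40/343 + 40/343 → 80/343
merge 1/7 + 1/7 → 2/7
merge 50/343 + 52/343 → 102/343
merge 9/49 + 80/343 → 143/343
merge 2/7 + 102/343 → 200/343
merge 143/343 + 200/343 → 1
L = 9/49 + 80/343 + 2/7 + 102/343 + 143/343 + 200/343 + 1 = 3 bits/symbol.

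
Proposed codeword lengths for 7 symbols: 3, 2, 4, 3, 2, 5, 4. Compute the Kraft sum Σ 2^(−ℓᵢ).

With common denominator 2^5 = 32: Σ 2^(−ℓᵢ) = 4/32 + 8/32 + 2/32 + 4/32 + 8/32 + 1/32 + 2/32 = 29/32 = 0.90625.

0.90625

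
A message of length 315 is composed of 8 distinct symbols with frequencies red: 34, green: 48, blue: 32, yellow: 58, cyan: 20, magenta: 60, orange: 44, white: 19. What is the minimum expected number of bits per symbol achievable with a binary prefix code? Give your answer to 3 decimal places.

Probabilities are the counts divided by 315.
Repeatedly combine the two least-probable nodes; the expected code length is the sum of the merged weights.
merge 19/315 + 4/63 → 13/105
merge 32/315 + 34/315 → 22/105
merge 13/105 + 44/315 → 83/315
merge 16/105 + 58/315 → 106/315
merge 4/21 + 22/105 → 2/5
merge 83/315 + 106/315 → 3/5
merge 2/5 + 3/5 → 1
L = 13/105 + 22/105 + 83/315 + 106/315 + 2/5 + 3/5 + 1 = 44/15 ≈ 2.933 bits/symbol.

2.933 bits/symbol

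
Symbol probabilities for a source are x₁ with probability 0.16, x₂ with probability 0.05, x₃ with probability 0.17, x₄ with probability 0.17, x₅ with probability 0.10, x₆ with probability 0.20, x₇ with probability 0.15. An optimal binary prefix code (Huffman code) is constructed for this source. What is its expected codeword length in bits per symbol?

2.78 bits/symbol

Repeatedly combine the two least-probable nodes; the expected code length is the sum of the merged weights.
merge 1/20 + 1/10 → 3/20
merge 3/20 + 3/20 → 3/10
merge 4/25 + 17/100 → 33/100
merge 17/100 + 1/5 → 37/100
merge 3/10 + 33/100 → 63/100
merge 37/100 + 63/100 → 1
L = 3/20 + 3/10 + 33/100 + 37/100 + 63/100 + 1 = 139/50 = 2.78 bits/symbol.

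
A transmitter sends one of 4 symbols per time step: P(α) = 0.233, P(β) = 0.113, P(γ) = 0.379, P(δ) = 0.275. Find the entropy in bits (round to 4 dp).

1.8878 bits

H = −Σ pᵢ log₂ pᵢ.
−0.233·log₂(0.233) = 0.4897
−0.113·log₂(0.113) = 0.3555
−0.379·log₂(0.379) = 0.5305
−0.275·log₂(0.275) = 0.5122
Sum ≈ 1.8878 → 1.8878 bits.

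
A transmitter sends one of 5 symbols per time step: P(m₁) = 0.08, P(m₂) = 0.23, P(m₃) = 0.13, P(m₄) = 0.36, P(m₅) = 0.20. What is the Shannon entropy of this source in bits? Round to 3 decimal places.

H = −Σ pᵢ log₂ pᵢ.
−0.08·log₂(0.08) = 0.2915
−0.23·log₂(0.23) = 0.4877
−0.13·log₂(0.13) = 0.3826
−0.36·log₂(0.36) = 0.5306
−0.20·log₂(0.20) = 0.4644
Sum ≈ 2.1568 → 2.157 bits.

2.157 bits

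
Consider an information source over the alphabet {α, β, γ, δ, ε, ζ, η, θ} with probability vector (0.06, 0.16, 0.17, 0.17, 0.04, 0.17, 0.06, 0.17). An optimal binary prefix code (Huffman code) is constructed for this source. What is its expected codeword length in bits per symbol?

2.92 bits/symbol

Repeatedly combine the two least-probable nodes; the expected code length is the sum of the merged weights.
merge 1/25 + 3/50 → 1/10
merge 3/50 + 1/10 → 4/25
merge 4/25 + 4/25 → 8/25
merge 17/100 + 17/100 → 17/50
merge 17/100 + 17/100 → 17/50
merge 8/25 + 17/50 → 33/50
merge 17/50 + 33/50 → 1
L = 1/10 + 4/25 + 8/25 + 17/50 + 17/50 + 33/50 + 1 = 73/25 = 2.92 bits/symbol.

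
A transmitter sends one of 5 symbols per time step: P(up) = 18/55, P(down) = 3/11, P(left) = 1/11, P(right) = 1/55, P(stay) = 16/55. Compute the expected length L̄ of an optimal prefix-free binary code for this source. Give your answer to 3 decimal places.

Repeatedly combine the two least-probable nodes; the expected code length is the sum of the merged weights.
merge 1/55 + 1/11 → 6/55
merge 6/55 + 3/11 → 21/55
merge 16/55 + 18/55 → 34/55
merge 21/55 + 34/55 → 1
L = 6/55 + 21/55 + 34/55 + 1 = 116/55 ≈ 2.109 bits/symbol.

2.109 bits/symbol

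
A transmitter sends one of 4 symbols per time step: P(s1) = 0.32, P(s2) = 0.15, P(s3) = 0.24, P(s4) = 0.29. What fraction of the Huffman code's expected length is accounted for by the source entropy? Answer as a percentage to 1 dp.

Entropy H = −Σ p log₂ p ≈ 1.9486 bits.
Huffman merges: 3/20+6/25→39/100; 29/100+8/25→61/100; 39/100+61/100→1. L = 2 ≈ 2.0000.
Efficiency = H/L = 1.9486/2.0000 = 97.4%.

97.4%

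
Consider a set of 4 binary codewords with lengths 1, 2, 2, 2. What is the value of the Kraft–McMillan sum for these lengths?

With common denominator 2^2 = 4: Σ 2^(−ℓᵢ) = 2/4 + 1/4 + 1/4 + 1/4 = 5/4 = 1.25.

1.25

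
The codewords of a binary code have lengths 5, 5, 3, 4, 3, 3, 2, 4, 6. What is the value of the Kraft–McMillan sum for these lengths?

0.828125

With common denominator 2^6 = 64: Σ 2^(−ℓᵢ) = 2/64 + 2/64 + 8/64 + 4/64 + 8/64 + 8/64 + 16/64 + 4/64 + 1/64 = 53/64 = 0.828125.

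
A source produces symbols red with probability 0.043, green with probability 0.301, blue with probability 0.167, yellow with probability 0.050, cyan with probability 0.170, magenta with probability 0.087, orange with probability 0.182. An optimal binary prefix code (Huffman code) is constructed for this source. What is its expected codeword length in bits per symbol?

Repeatedly combine the two least-probable nodes; the expected code length is the sum of the merged weights.
merge 43/1000 + 1/20 → 93/1000
merge 87/1000 + 93/1000 → 9/50
merge 167/1000 + 17/100 → 337/1000
merge 9/50 + 91/500 → 181/500
merge 301/1000 + 337/1000 → 319/500
merge 181/500 + 319/500 → 1
L = 93/1000 + 9/50 + 337/1000 + 181/500 + 319/500 + 1 = 261/100 = 2.61 bits/symbol.

2.61 bits/symbol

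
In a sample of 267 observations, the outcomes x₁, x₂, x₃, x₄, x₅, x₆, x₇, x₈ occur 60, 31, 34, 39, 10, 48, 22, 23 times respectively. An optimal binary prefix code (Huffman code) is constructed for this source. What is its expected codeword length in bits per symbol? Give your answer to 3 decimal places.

Probabilities are the counts divided by 267.
Repeatedly combine the two least-probable nodes; the expected code length is the sum of the merged weights.
merge 10/267 + 22/267 → 32/267
merge 23/267 + 31/267 → 18/89
merge 32/267 + 34/267 → 22/89
merge 13/89 + 16/89 → 29/89
merge 18/89 + 20/89 → 38/89
merge 22/89 + 29/89 → 51/89
merge 38/89 + 51/89 → 1
L = 32/267 + 18/89 + 22/89 + 29/89 + 38/89 + 51/89 + 1 = 773/267 ≈ 2.895 bits/symbol.

2.895 bits/symbol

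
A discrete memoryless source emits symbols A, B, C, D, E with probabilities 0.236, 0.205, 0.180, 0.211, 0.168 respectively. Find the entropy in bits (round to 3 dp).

H = −Σ pᵢ log₂ pᵢ.
−0.236·log₂(0.236) = 0.4916
−0.205·log₂(0.205) = 0.4687
−0.180·log₂(0.180) = 0.4453
−0.211·log₂(0.211) = 0.4736
−0.168·log₂(0.168) = 0.4323
Sum ≈ 2.3116 → 2.312 bits.

2.312 bits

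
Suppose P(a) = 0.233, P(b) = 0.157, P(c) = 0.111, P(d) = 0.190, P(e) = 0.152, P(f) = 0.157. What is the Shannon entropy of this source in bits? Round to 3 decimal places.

H = −Σ pᵢ log₂ pᵢ.
−0.233·log₂(0.233) = 0.4897
−0.157·log₂(0.157) = 0.4194
−0.111·log₂(0.111) = 0.3520
−0.190·log₂(0.190) = 0.4552
−0.152·log₂(0.152) = 0.4131
−0.157·log₂(0.157) = 0.4194
Sum ≈ 2.5488 → 2.549 bits.

2.549 bits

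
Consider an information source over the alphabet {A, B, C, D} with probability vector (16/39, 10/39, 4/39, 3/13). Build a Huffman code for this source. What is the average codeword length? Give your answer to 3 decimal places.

Repeatedly combine the two least-probable nodes; the expected code length is the sum of the merged weights.
merge 4/39 + 3/13 → 1/3
merge 10/39 + 1/3 → 23/39
merge 16/39 + 23/39 → 1
L = 1/3 + 23/39 + 1 = 25/13 ≈ 1.923 bits/symbol.

1.923 bits/symbol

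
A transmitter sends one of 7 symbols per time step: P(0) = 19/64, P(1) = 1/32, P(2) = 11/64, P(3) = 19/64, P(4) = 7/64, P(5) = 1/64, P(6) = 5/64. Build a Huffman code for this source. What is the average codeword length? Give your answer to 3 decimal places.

Repeatedly combine the two least-probable nodes; the expected code length is the sum of the merged weights.
merge 1/64 + 1/32 → 3/64
merge 3/64 + 5/64 → 1/8
merge 7/64 + 1/8 → 15/64
merge 11/64 + 15/64 → 13/32
merge 19/64 + 19/64 → 19/32
merge 13/32 + 19/32 → 1
L = 3/64 + 1/8 + 15/64 + 13/32 + 19/32 + 1 = 77/32 ≈ 2.406 bits/symbol.

2.406 bits/symbol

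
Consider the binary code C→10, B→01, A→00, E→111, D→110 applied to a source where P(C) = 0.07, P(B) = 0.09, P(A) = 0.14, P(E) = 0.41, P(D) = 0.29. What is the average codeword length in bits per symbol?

L̄ = Σ pᵢ·ℓᵢ = 0.07·2 + 0.09·2 + 0.14·2 + 0.41·3 + 0.29·3 = 2.7 bits/symbol.

2.7 bits/symbol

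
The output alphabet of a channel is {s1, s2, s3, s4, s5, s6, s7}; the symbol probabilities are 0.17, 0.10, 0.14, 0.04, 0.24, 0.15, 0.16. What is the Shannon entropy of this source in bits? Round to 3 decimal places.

2.677 bits

H = −Σ pᵢ log₂ pᵢ.
−0.17·log₂(0.17) = 0.4346
−0.10·log₂(0.10) = 0.3322
−0.14·log₂(0.14) = 0.3971
−0.04·log₂(0.04) = 0.1858
−0.24·log₂(0.24) = 0.4941
−0.15·log₂(0.15) = 0.4105
−0.16·log₂(0.16) = 0.4230
Sum ≈ 2.6773 → 2.677 bits.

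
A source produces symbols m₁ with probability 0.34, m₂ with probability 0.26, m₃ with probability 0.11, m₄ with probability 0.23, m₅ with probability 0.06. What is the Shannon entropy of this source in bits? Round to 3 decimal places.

H = −Σ pᵢ log₂ pᵢ.
−0.34·log₂(0.34) = 0.5292
−0.26·log₂(0.26) = 0.5053
−0.11·log₂(0.11) = 0.3503
−0.23·log₂(0.23) = 0.4877
−0.06·log₂(0.06) = 0.2435
Sum ≈ 2.1160 → 2.116 bits.

2.116 bits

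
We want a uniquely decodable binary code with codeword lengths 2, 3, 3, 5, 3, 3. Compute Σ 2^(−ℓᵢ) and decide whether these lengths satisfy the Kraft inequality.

0.78125; yes

With common denominator 2^5 = 32: Σ 2^(−ℓᵢ) = 8/32 + 4/32 + 4/32 + 1/32 + 4/32 + 4/32 = 25/32 = 0.78125.
Kraft's inequality requires Σ ≤ 1; here Σ = 0.78125 ≤ 1, so such a prefix code exists.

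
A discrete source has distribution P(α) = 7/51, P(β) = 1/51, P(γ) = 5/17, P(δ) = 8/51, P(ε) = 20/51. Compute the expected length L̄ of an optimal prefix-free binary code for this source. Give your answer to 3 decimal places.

2.078 bits/symbol

Repeatedly combine the two least-probable nodes; the expected code length is the sum of the merged weights.
merge 1/51 + 7/51 → 8/51
merge 8/51 + 8/51 → 16/51
merge 5/17 + 16/51 → 31/51
merge 20/51 + 31/51 → 1
L = 8/51 + 16/51 + 31/51 + 1 = 106/51 ≈ 2.078 bits/symbol.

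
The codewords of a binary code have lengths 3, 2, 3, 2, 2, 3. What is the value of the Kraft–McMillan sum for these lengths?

With common denominator 2^3 = 8: Σ 2^(−ℓᵢ) = 1/8 + 2/8 + 1/8 + 2/8 + 2/8 + 1/8 = 9/8 = 1.125.

1.125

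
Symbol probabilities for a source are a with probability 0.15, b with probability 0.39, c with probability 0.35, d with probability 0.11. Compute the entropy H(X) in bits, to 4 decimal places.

1.8207 bits

H = −Σ pᵢ log₂ pᵢ.
−0.15·log₂(0.15) = 0.4105
−0.39·log₂(0.39) = 0.5298
−0.35·log₂(0.35) = 0.5301
−0.11·log₂(0.11) = 0.3503
Sum ≈ 1.8207 → 1.8207 bits.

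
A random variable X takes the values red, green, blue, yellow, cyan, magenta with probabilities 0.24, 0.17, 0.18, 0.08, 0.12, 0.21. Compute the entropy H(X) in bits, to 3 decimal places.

2.505 bits

H = −Σ pᵢ log₂ pᵢ.
−0.24·log₂(0.24) = 0.4941
−0.17·log₂(0.17) = 0.4346
−0.18·log₂(0.18) = 0.4453
−0.08·log₂(0.08) = 0.2915
−0.12·log₂(0.12) = 0.3671
−0.21·log₂(0.21) = 0.4728
Sum ≈ 2.5054 → 2.505 bits.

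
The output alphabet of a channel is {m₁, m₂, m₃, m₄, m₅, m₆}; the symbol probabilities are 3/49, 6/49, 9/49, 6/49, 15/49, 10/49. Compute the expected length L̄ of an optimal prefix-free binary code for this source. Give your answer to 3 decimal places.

2.490 bits/symbol

Repeatedly combine the two least-probable nodes; the expected code length is the sum of the merged weights.
merge 3/49 + 6/49 → 9/49
merge 6/49 + 9/49 → 15/49
merge 9/49 + 10/49 → 19/49
merge 15/49 + 15/49 → 30/49
merge 19/49 + 30/49 → 1
L = 9/49 + 15/49 + 19/49 + 30/49 + 1 = 122/49 ≈ 2.490 bits/symbol.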